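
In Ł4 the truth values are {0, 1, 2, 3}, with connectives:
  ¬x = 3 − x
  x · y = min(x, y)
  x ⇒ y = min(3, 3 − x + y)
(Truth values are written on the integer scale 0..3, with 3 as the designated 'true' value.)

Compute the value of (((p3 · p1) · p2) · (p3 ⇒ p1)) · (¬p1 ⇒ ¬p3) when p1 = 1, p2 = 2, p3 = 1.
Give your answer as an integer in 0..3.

1

p3 · p1 = 1 · 1 = 1
(p3 · p1) · p2 = 1 · 2 = 1
p3 ⇒ p1 = 1 ⇒ 1 = 3
((p3 · p1) · p2) · (p3 ⇒ p1) = 1 · 3 = 1
¬p1 = ¬1 = 2
¬p3 = ¬1 = 2
¬p1 ⇒ ¬p3 = 2 ⇒ 2 = 3
(((p3 · p1) · p2) · (p3 ⇒ p1)) · (¬p1 ⇒ ¬p3) = 1 · 3 = 1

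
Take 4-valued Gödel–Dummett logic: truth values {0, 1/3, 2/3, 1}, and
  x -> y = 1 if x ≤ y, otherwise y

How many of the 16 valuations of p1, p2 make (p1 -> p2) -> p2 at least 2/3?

13

p1 = 0, p2 = 0 ↦ 0  <
p1 = 0, p2 = 1/3 ↦ 1/3  <
p1 = 0, p2 = 2/3 ↦ 2/3  ≥
p1 = 0, p2 = 1 ↦ 1  ≥
p1 = 1/3, p2 = 0 ↦ 1  ≥
p1 = 1/3, p2 = 1/3 ↦ 1/3  <
p1 = 1/3, p2 = 2/3 ↦ 2/3  ≥
p1 = 1/3, p2 = 1 ↦ 1  ≥
p1 = 2/3, p2 = 0 ↦ 1  ≥
p1 = 2/3, p2 = 1/3 ↦ 1  ≥
p1 = 2/3, p2 = 2/3 ↦ 2/3  ≥
p1 = 2/3, p2 = 1 ↦ 1  ≥
p1 = 1, p2 = 0 ↦ 1  ≥
p1 = 1, p2 = 1/3 ↦ 1  ≥
p1 = 1, p2 = 2/3 ↦ 1  ≥
p1 = 1, p2 = 1 ↦ 1  ≥
So 13 of the 16 assignments meet the threshold.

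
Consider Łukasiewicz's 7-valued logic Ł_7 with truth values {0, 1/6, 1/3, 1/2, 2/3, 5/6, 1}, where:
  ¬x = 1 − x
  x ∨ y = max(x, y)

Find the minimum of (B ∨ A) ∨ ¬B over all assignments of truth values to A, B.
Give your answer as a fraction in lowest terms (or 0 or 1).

1/2

Take A = 0, B = 1/2:
B ∨ A = 1/2 ∨ 0 = 1/2
¬B = ¬1/2 = 1/2
(B ∨ A) ∨ ¬B = 1/2 ∨ 1/2 = 1/2
No assignment yields a value below 1/2, so this is the minimum.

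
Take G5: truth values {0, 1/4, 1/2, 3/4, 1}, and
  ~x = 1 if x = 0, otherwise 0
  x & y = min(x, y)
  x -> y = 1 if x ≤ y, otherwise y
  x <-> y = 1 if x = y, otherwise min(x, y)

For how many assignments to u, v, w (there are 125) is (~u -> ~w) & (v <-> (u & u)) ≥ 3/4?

value 1: 21 assignments (counts)
value 3/4: 10 assignments (counts)
value 1/2: 20 assignments
value 1/4: 30 assignments
value 0: 44 assignments
So 31 of the 125 assignments meet the threshold.

31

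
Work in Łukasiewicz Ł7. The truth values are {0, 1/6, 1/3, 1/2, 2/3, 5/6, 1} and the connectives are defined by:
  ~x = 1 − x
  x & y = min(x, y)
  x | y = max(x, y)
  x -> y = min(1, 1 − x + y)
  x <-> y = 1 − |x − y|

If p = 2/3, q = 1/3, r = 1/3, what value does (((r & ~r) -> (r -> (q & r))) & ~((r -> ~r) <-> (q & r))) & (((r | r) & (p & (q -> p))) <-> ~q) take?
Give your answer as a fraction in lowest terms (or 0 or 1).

~r = ~1/3 = 2/3
r & ~r = 1/3 & 2/3 = 1/3
q & r = 1/3 & 1/3 = 1/3
r -> (q & r) = 1/3 -> 1/3 = 1
(r & ~r) -> (r -> (q & r)) = 1/3 -> 1 = 1
~r = ~1/3 = 2/3
r -> ~r = 1/3 -> 2/3 = 1
q & r = 1/3 & 1/3 = 1/3
(r -> ~r) <-> (q & r) = 1 <-> 1/3 = 1/3
~((r -> ~r) <-> (q & r)) = ~1/3 = 2/3
((r & ~r) -> (r -> (q & r))) & ~((r -> ~r) <-> (q & r)) = 1 & 2/3 = 2/3
r | r = 1/3 | 1/3 = 1/3
q -> p = 1/3 -> 2/3 = 1
p & (q -> p) = 2/3 & 1 = 2/3
(r | r) & (p & (q -> p)) = 1/3 & 2/3 = 1/3
~q = ~1/3 = 2/3
((r | r) & (p & (q -> p))) <-> ~q = 1/3 <-> 2/3 = 2/3
(((r & ~r) -> (r -> (q & r))) & ~((r -> ~r) <-> (q & r))) & (((r | r) & (p & (q -> p))) <-> ~q) = 2/3 & 2/3 = 2/3

2/3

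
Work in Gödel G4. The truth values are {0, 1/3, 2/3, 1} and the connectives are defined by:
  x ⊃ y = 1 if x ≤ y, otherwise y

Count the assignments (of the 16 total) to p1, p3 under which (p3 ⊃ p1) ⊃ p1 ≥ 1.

10

p1 = 0, p3 = 0 ↦ 0  <
p1 = 0, p3 = 1/3 ↦ 1  ≥
p1 = 0, p3 = 2/3 ↦ 1  ≥
p1 = 0, p3 = 1 ↦ 1  ≥
p1 = 1/3, p3 = 0 ↦ 1/3  <
p1 = 1/3, p3 = 1/3 ↦ 1/3  <
p1 = 1/3, p3 = 2/3 ↦ 1  ≥
p1 = 1/3, p3 = 1 ↦ 1  ≥
p1 = 2/3, p3 = 0 ↦ 2/3  <
p1 = 2/3, p3 = 1/3 ↦ 2/3  <
p1 = 2/3, p3 = 2/3 ↦ 2/3  <
p1 = 2/3, p3 = 1 ↦ 1  ≥
p1 = 1, p3 = 0 ↦ 1  ≥
p1 = 1, p3 = 1/3 ↦ 1  ≥
p1 = 1, p3 = 2/3 ↦ 1  ≥
p1 = 1, p3 = 1 ↦ 1  ≥
So 10 of the 16 assignments meet the threshold.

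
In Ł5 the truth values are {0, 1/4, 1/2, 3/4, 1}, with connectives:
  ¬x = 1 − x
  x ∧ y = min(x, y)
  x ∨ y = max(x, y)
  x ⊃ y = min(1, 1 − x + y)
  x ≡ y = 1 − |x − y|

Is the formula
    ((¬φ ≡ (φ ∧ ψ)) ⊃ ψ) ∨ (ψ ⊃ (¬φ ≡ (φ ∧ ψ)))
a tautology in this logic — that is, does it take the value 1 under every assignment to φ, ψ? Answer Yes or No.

Yes

At φ = 0, ψ = 1/4, for instance:
¬φ = ¬0 = 1
φ ∧ ψ = 0 ∧ 1/4 = 0
¬φ ≡ (φ ∧ ψ) = 1 ≡ 0 = 0
(¬φ ≡ (φ ∧ ψ)) ⊃ ψ = 0 ⊃ 1/4 = 1
ψ ⊃ (¬φ ≡ (φ ∧ ψ)) = 1/4 ⊃ 0 = 3/4
((¬φ ≡ (φ ∧ ψ)) ⊃ ψ) ∨ (ψ ⊃ (¬φ ≡ (φ ∧ ψ))) = 1 ∨ 3/4 = 1
and checking the remaining 24 assignments likewise gives ≥ 1 in every case.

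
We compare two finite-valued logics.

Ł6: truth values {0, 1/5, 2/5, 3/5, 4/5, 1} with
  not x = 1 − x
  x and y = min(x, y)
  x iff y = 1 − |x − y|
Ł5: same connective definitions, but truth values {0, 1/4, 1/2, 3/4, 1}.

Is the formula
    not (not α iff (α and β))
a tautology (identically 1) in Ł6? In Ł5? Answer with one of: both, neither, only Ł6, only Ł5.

neither

In Ł6: at α = 1/5, β = 0 the value is 4/5 — not a tautology.
In Ł5: at α = 1/4, β = 0 the value is 3/4 — not a tautology.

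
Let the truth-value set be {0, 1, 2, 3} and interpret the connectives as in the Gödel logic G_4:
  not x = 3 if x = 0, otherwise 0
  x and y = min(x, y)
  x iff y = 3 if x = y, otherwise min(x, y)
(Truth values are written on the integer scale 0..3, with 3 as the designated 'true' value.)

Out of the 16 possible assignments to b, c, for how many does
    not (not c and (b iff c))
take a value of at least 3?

b = 0, c = 0 ↦ 0  <
b = 0, c = 1 ↦ 3  ≥
b = 0, c = 2 ↦ 3  ≥
b = 0, c = 3 ↦ 3  ≥
b = 1, c = 0 ↦ 3  ≥
b = 1, c = 1 ↦ 3  ≥
b = 1, c = 2 ↦ 3  ≥
b = 1, c = 3 ↦ 3  ≥
b = 2, c = 0 ↦ 3  ≥
b = 2, c = 1 ↦ 3  ≥
b = 2, c = 2 ↦ 3  ≥
b = 2, c = 3 ↦ 3  ≥
b = 3, c = 0 ↦ 3  ≥
b = 3, c = 1 ↦ 3  ≥
b = 3, c = 2 ↦ 3  ≥
b = 3, c = 3 ↦ 3  ≥
So 15 of the 16 assignments meet the threshold.

15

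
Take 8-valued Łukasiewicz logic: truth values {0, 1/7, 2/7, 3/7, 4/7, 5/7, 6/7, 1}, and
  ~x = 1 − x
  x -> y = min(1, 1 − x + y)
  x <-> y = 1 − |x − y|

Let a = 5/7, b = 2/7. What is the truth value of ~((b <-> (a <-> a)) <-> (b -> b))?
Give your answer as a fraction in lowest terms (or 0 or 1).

5/7

a <-> a = 5/7 <-> 5/7 = 1
b <-> (a <-> a) = 2/7 <-> 1 = 2/7
b -> b = 2/7 -> 2/7 = 1
(b <-> (a <-> a)) <-> (b -> b) = 2/7 <-> 1 = 2/7
~((b <-> (a <-> a)) <-> (b -> b)) = ~2/7 = 5/7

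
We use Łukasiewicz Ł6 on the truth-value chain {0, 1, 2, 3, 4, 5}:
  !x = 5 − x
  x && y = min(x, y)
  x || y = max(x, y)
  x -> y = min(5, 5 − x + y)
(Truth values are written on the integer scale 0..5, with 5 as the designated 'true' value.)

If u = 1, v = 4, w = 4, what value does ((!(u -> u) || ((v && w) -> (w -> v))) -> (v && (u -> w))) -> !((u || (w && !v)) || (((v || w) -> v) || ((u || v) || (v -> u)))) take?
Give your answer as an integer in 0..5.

u -> u = 1 -> 1 = 5
!(u -> u) = !5 = 0
v && w = 4 && 4 = 4
w -> v = 4 -> 4 = 5
(v && w) -> (w -> v) = 4 -> 5 = 5
!(u -> u) || ((v && w) -> (w -> v)) = 0 || 5 = 5
u -> w = 1 -> 4 = 5
v && (u -> w) = 4 && 5 = 4
(!(u -> u) || ((v && w) -> (w -> v))) -> (v && (u -> w)) = 5 -> 4 = 4
!v = !4 = 1
w && !v = 4 && 1 = 1
u || (w && !v) = 1 || 1 = 1
v || w = 4 || 4 = 4
(v || w) -> v = 4 -> 4 = 5
u || v = 1 || 4 = 4
v -> u = 4 -> 1 = 2
(u || v) || (v -> u) = 4 || 2 = 4
((v || w) -> v) || ((u || v) || (v -> u)) = 5 || 4 = 5
(u || (w && !v)) || (((v || w) -> v) || ((u || v) || (v -> u))) = 1 || 5 = 5
!((u || (w && !v)) || (((v || w) -> v) || ((u || v) || (v -> u)))) = !5 = 0
((!(u -> u) || ((v && w) -> (w -> v))) -> (v && (u -> w))) -> !((u || (w && !v)) || (((v || w) -> v) || ((u || v) || (v -> u)))) = 4 -> 0 = 1

1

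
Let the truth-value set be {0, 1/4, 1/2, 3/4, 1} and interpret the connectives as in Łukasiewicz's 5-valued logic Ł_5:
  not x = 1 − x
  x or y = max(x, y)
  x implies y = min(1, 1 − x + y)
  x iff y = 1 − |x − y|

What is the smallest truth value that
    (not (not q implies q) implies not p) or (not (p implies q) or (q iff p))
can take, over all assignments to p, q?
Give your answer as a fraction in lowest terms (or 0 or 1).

Take p = 1/2, q = 0:
not q = not 0 = 1
not q implies q = 1 implies 0 = 0
not (not q implies q) = not 0 = 1
not p = not 1/2 = 1/2
not (not q implies q) implies not p = 1 implies 1/2 = 1/2
p implies q = 1/2 implies 0 = 1/2
not (p implies q) = not 1/2 = 1/2
q iff p = 0 iff 1/2 = 1/2
not (p implies q) or (q iff p) = 1/2 or 1/2 = 1/2
(not (not q implies q) implies not p) or (not (p implies q) or (q iff p)) = 1/2 or 1/2 = 1/2
No assignment yields a value below 1/2, so this is the minimum.

1/2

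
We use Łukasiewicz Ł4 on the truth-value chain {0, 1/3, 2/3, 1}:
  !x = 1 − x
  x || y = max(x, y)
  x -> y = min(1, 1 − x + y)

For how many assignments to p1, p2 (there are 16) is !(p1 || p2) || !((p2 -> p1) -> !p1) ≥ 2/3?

p1 = 0, p2 = 0 ↦ 1  ≥
p1 = 0, p2 = 1/3 ↦ 2/3  ≥
p1 = 0, p2 = 2/3 ↦ 1/3  <
p1 = 0, p2 = 1 ↦ 0  <
p1 = 1/3, p2 = 0 ↦ 2/3  ≥
p1 = 1/3, p2 = 1/3 ↦ 2/3  ≥
p1 = 1/3, p2 = 2/3 ↦ 1/3  <
p1 = 1/3, p2 = 1 ↦ 0  <
p1 = 2/3, p2 = 0 ↦ 2/3  ≥
p1 = 2/3, p2 = 1/3 ↦ 2/3  ≥
p1 = 2/3, p2 = 2/3 ↦ 2/3  ≥
p1 = 2/3, p2 = 1 ↦ 1/3  <
p1 = 1, p2 = 0 ↦ 1  ≥
p1 = 1, p2 = 1/3 ↦ 1  ≥
p1 = 1, p2 = 2/3 ↦ 1  ≥
p1 = 1, p2 = 1 ↦ 1  ≥
So 11 of the 16 assignments meet the threshold.

11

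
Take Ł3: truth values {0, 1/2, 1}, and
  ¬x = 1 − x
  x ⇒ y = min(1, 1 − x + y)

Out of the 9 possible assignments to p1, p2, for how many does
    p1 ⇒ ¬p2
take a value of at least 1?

6

p1 = 0, p2 = 0 ↦ 1  ≥
p1 = 0, p2 = 1/2 ↦ 1  ≥
p1 = 0, p2 = 1 ↦ 1  ≥
p1 = 1/2, p2 = 0 ↦ 1  ≥
p1 = 1/2, p2 = 1/2 ↦ 1  ≥
p1 = 1/2, p2 = 1 ↦ 1/2  <
p1 = 1, p2 = 0 ↦ 1  ≥
p1 = 1, p2 = 1/2 ↦ 1/2  <
p1 = 1, p2 = 1 ↦ 0  <
So 6 of the 9 assignments meet the threshold.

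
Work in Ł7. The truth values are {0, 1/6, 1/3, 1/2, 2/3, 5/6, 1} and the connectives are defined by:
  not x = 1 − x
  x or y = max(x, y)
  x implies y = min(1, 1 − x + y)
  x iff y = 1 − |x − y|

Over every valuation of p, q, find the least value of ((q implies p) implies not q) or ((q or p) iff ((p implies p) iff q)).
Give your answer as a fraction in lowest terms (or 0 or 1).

Take p = 1, q = 1/2:
q implies p = 1/2 implies 1 = 1
not q = not 1/2 = 1/2
(q implies p) implies not q = 1 implies 1/2 = 1/2
q or p = 1/2 or 1 = 1
p implies p = 1 implies 1 = 1
(p implies p) iff q = 1 iff 1/2 = 1/2
(q or p) iff ((p implies p) iff q) = 1 iff 1/2 = 1/2
((q implies p) implies not q) or ((q or p) iff ((p implies p) iff q)) = 1/2 or 1/2 = 1/2
No assignment yields a value below 1/2, so this is the minimum.

1/2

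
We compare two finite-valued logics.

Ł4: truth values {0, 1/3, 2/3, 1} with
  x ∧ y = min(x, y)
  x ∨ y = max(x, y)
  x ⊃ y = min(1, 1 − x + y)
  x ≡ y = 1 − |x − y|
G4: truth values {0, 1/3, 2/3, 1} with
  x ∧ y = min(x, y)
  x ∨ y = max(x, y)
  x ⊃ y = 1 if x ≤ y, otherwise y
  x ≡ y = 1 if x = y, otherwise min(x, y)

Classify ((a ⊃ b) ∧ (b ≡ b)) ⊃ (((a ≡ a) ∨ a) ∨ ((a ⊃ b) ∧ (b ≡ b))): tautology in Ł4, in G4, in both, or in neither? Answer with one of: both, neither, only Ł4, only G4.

In Ł4: every assignment gives 1 — tautology.
In G4: every assignment gives 1 — tautology.

both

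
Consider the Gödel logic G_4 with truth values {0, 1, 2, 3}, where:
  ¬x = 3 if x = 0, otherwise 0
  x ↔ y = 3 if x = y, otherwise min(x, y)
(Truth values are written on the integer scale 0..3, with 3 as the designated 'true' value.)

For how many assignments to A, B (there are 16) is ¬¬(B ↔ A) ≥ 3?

10

A = 0, B = 0 ↦ 3  ≥
A = 0, B = 1 ↦ 0  <
A = 0, B = 2 ↦ 0  <
A = 0, B = 3 ↦ 0  <
A = 1, B = 0 ↦ 0  <
A = 1, B = 1 ↦ 3  ≥
A = 1, B = 2 ↦ 3  ≥
A = 1, B = 3 ↦ 3  ≥
A = 2, B = 0 ↦ 0  <
A = 2, B = 1 ↦ 3  ≥
A = 2, B = 2 ↦ 3  ≥
A = 2, B = 3 ↦ 3  ≥
A = 3, B = 0 ↦ 0  <
A = 3, B = 1 ↦ 3  ≥
A = 3, B = 2 ↦ 3  ≥
A = 3, B = 3 ↦ 3  ≥
So 10 of the 16 assignments meet the threshold.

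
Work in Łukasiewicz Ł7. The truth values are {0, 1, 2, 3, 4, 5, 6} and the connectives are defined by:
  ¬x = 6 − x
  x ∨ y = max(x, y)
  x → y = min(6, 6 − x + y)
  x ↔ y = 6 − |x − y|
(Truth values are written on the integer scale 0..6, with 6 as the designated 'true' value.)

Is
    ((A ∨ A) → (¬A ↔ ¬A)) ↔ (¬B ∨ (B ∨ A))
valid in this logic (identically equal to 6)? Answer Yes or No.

Counterexample: take A = 0, B = 1.
A ∨ A = 0 ∨ 0 = 0
¬A = ¬0 = 6
¬A = ¬0 = 6
¬A ↔ ¬A = 6 ↔ 6 = 6
(A ∨ A) → (¬A ↔ ¬A) = 0 → 6 = 6
¬B = ¬1 = 5
B ∨ A = 1 ∨ 0 = 1
¬B ∨ (B ∨ A) = 5 ∨ 1 = 5
((A ∨ A) → (¬A ↔ ¬A)) ↔ (¬B ∨ (B ∨ A)) = 6 ↔ 5 = 5
This gives 5 ≠ 6.

No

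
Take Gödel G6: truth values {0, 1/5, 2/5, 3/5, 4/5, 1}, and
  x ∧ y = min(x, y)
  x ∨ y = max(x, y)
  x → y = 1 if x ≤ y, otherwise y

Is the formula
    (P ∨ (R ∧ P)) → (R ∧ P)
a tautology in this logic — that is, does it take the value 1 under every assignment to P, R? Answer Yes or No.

No

Counterexample: take P = 1/5, R = 0.
R ∧ P = 0 ∧ 1/5 = 0
P ∨ (R ∧ P) = 1/5 ∨ 0 = 1/5
(P ∨ (R ∧ P)) → (R ∧ P) = 1/5 → 0 = 0
This gives 0 ≠ 1.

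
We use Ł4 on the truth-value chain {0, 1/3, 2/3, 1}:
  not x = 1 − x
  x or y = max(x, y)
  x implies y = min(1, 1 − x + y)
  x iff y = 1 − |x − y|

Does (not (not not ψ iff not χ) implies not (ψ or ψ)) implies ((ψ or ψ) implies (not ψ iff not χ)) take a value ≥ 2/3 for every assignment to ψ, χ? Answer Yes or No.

No

Counterexample: take ψ = 1, χ = 0.
not ψ = not 1 = 0
not not ψ = not 0 = 1
not χ = not 0 = 1
not not ψ iff not χ = 1 iff 1 = 1
not (not not ψ iff not χ) = not 1 = 0
ψ or ψ = 1 or 1 = 1
not (ψ or ψ) = not 1 = 0
not (not not ψ iff not χ) implies not (ψ or ψ) = 0 implies 0 = 1
ψ or ψ = 1 or 1 = 1
not ψ = not 1 = 0
not χ = not 0 = 1
not ψ iff not χ = 0 iff 1 = 0
(ψ or ψ) implies (not ψ iff not χ) = 1 implies 0 = 0
(not (not not ψ iff not χ) implies not (ψ or ψ)) implies ((ψ or ψ) implies (not ψ iff not χ)) = 1 implies 0 = 0
This gives 0, which is below 2/3.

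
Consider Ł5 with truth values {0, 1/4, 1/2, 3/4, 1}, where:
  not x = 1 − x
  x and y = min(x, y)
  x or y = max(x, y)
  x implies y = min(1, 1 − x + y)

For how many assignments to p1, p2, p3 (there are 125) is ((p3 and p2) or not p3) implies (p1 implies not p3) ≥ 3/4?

value 1: 110 assignments (counts)
value 3/4: 7 assignments (counts)
value 1/2: 5 assignments
value 1/4: 2 assignments
value 0: 1 assignment
So 117 of the 125 assignments meet the threshold.

117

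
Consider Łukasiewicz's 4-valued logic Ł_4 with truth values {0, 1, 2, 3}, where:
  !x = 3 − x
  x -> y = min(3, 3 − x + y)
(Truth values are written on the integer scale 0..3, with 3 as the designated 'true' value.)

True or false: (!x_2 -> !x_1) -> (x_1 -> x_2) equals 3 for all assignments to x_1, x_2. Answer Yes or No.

x_1 = 0, x_2 = 0 ↦ 3
x_1 = 0, x_2 = 1 ↦ 3
x_1 = 0, x_2 = 2 ↦ 3
x_1 = 0, x_2 = 3 ↦ 3
x_1 = 1, x_2 = 0 ↦ 3
x_1 = 1, x_2 = 1 ↦ 3
x_1 = 1, x_2 = 2 ↦ 3
x_1 = 1, x_2 = 3 ↦ 3
x_1 = 2, x_2 = 0 ↦ 3
x_1 = 2, x_2 = 1 ↦ 3
x_1 = 2, x_2 = 2 ↦ 3
x_1 = 2, x_2 = 3 ↦ 3
x_1 = 3, x_2 = 0 ↦ 3
x_1 = 3, x_2 = 1 ↦ 3
x_1 = 3, x_2 = 2 ↦ 3
x_1 = 3, x_2 = 3 ↦ 3
Every assignment gives a value ≥ 3.

Yes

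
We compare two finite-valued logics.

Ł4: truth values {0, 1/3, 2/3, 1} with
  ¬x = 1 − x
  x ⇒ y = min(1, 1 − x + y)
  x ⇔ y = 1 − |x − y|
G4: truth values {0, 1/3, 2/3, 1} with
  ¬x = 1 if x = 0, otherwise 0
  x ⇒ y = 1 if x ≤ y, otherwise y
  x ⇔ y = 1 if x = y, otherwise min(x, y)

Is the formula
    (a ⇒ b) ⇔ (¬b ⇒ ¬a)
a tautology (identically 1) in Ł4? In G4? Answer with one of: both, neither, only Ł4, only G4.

only Ł4

In Ł4: every assignment gives 1 — tautology.
In G4: at a = 2/3, b = 1/3 the value is 1/3 — not a tautology.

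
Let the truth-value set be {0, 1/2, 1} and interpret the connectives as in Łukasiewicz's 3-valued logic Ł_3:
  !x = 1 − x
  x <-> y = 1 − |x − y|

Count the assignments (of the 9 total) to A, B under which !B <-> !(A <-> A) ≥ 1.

3

A = 0, B = 0 ↦ 0  <
A = 0, B = 1/2 ↦ 1/2  <
A = 0, B = 1 ↦ 1  ≥
A = 1/2, B = 0 ↦ 0  <
A = 1/2, B = 1/2 ↦ 1/2  <
A = 1/2, B = 1 ↦ 1  ≥
A = 1, B = 0 ↦ 0  <
A = 1, B = 1/2 ↦ 1/2  <
A = 1, B = 1 ↦ 1  ≥
So 3 of the 9 assignments meet the threshold.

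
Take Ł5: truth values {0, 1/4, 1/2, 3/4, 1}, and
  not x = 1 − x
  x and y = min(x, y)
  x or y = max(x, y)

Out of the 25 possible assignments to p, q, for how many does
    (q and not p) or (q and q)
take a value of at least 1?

value 1: 5 assignments (counts)
value 3/4: 5 assignments
value 1/2: 5 assignments
value 1/4: 5 assignments
value 0: 5 assignments
So 5 of the 25 assignments meet the threshold.

5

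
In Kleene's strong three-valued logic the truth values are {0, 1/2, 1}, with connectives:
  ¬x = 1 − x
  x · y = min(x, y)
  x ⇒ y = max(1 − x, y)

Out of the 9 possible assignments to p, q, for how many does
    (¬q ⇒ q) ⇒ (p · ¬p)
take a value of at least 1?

p = 0, q = 0 ↦ 1  ≥
p = 0, q = 1/2 ↦ 1/2  <
p = 0, q = 1 ↦ 0  <
p = 1/2, q = 0 ↦ 1  ≥
p = 1/2, q = 1/2 ↦ 1/2  <
p = 1/2, q = 1 ↦ 1/2  <
p = 1, q = 0 ↦ 1  ≥
p = 1, q = 1/2 ↦ 1/2  <
p = 1, q = 1 ↦ 0  <
So 3 of the 9 assignments meet the threshold.

3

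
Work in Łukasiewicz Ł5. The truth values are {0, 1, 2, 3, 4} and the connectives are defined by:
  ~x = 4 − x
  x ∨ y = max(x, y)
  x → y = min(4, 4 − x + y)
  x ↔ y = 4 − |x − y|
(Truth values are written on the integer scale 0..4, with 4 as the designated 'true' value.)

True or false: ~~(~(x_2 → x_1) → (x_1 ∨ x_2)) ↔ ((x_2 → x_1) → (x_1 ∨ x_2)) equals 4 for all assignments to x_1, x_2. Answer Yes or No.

No

Counterexample: take x_1 = 0, x_2 = 0.
x_2 → x_1 = 0 → 0 = 4
~(x_2 → x_1) = ~4 = 0
x_1 ∨ x_2 = 0 ∨ 0 = 0
~(x_2 → x_1) → (x_1 ∨ x_2) = 0 → 0 = 4
~(~(x_2 → x_1) → (x_1 ∨ x_2)) = ~4 = 0
~~(~(x_2 → x_1) → (x_1 ∨ x_2)) = ~0 = 4
x_2 → x_1 = 0 → 0 = 4
x_1 ∨ x_2 = 0 ∨ 0 = 0
(x_2 → x_1) → (x_1 ∨ x_2) = 4 → 0 = 0
~~(~(x_2 → x_1) → (x_1 ∨ x_2)) ↔ ((x_2 → x_1) → (x_1 ∨ x_2)) = 4 ↔ 0 = 0
This gives 0 ≠ 4.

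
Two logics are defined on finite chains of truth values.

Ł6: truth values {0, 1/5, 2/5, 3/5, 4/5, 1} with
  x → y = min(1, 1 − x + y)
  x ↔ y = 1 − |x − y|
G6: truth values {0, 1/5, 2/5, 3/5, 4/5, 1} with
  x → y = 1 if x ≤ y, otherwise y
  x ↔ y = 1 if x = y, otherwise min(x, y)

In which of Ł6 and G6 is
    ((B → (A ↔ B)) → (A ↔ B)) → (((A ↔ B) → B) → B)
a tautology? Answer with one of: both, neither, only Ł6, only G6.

In Ł6: every assignment gives 1 — tautology.
In G6: at A = 0, B = 1/5 the value is 1/5 — not a tautology.

only Ł6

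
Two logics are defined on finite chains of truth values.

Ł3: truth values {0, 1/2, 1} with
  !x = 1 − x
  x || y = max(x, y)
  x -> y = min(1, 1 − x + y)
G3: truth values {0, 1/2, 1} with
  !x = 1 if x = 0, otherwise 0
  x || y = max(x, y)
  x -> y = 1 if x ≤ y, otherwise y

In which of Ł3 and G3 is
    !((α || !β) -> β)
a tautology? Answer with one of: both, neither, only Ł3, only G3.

neither

In Ł3: at α = 0, β = 1/2 the value is 0 — not a tautology.
In G3: at α = 0, β = 1/2 the value is 0 — not a tautology.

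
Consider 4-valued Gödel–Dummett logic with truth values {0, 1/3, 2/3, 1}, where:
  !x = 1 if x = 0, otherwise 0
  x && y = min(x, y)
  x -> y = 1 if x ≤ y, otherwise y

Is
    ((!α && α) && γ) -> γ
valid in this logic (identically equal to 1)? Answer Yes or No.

Yes

α = 0, γ = 0 ↦ 1
α = 0, γ = 1/3 ↦ 1
α = 0, γ = 2/3 ↦ 1
α = 0, γ = 1 ↦ 1
α = 1/3, γ = 0 ↦ 1
α = 1/3, γ = 1/3 ↦ 1
α = 1/3, γ = 2/3 ↦ 1
α = 1/3, γ = 1 ↦ 1
α = 2/3, γ = 0 ↦ 1
α = 2/3, γ = 1/3 ↦ 1
α = 2/3, γ = 2/3 ↦ 1
α = 2/3, γ = 1 ↦ 1
α = 1, γ = 0 ↦ 1
α = 1, γ = 1/3 ↦ 1
α = 1, γ = 2/3 ↦ 1
α = 1, γ = 1 ↦ 1
Every assignment gives a value ≥ 1.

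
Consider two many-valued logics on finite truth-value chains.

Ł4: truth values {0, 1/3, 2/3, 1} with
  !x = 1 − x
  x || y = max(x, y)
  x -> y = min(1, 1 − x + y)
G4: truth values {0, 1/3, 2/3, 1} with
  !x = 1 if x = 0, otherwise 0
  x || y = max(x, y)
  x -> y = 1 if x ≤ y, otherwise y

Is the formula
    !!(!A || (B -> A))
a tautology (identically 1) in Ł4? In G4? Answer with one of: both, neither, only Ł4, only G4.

only G4

In Ł4: at A = 1/3, B = 2/3 the value is 2/3 — not a tautology.
In G4: every assignment gives 1 — tautology.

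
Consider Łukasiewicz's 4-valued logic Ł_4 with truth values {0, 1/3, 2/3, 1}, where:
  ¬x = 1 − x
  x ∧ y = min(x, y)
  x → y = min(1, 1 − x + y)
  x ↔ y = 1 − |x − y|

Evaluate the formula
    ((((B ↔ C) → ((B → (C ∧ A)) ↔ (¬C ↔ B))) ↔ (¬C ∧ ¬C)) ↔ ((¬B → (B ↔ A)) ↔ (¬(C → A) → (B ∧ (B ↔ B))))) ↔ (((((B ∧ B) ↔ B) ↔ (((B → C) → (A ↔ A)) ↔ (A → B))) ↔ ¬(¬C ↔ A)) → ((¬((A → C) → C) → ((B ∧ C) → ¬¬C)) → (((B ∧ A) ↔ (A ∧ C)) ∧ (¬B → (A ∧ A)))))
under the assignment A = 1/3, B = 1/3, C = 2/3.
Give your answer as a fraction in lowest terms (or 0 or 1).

B ↔ C = 1/3 ↔ 2/3 = 2/3
C ∧ A = 2/3 ∧ 1/3 = 1/3
B → (C ∧ A) = 1/3 → 1/3 = 1
¬C = ¬2/3 = 1/3
¬C ↔ B = 1/3 ↔ 1/3 = 1
(B → (C ∧ A)) ↔ (¬C ↔ B) = 1 ↔ 1 = 1
(B ↔ C) → ((B → (C ∧ A)) ↔ (¬C ↔ B)) = 2/3 → 1 = 1
¬C = ¬2/3 = 1/3
¬C = ¬2/3 = 1/3
¬C ∧ ¬C = 1/3 ∧ 1/3 = 1/3
((B ↔ C) → ((B → (C ∧ A)) ↔ (¬C ↔ B))) ↔ (¬C ∧ ¬C) = 1 ↔ 1/3 = 1/3
¬B = ¬1/3 = 2/3
B ↔ A = 1/3 ↔ 1/3 = 1
¬B → (B ↔ A) = 2/3 → 1 = 1
C → A = 2/3 → 1/3 = 2/3
¬(C → A) = ¬2/3 = 1/3
B ↔ B = 1/3 ↔ 1/3 = 1
B ∧ (B ↔ B) = 1/3 ∧ 1 = 1/3
¬(C → A) → (B ∧ (B ↔ B)) = 1/3 → 1/3 = 1
(¬B → (B ↔ A)) ↔ (¬(C → A) → (B ∧ (B ↔ B))) = 1 ↔ 1 = 1
(((B ↔ C) → ((B → (C ∧ A)) ↔ (¬C ↔ B))) ↔ (¬C ∧ ¬C)) ↔ ((¬B → (B ↔ A)) ↔ (¬(C → A) → (B ∧ (B ↔ B)))) = 1/3 ↔ 1 = 1/3
B ∧ B = 1/3 ∧ 1/3 = 1/3
(B ∧ B) ↔ B = 1/3 ↔ 1/3 = 1
B → C = 1/3 → 2/3 = 1
A ↔ A = 1/3 ↔ 1/3 = 1
(B → C) → (A ↔ A) = 1 → 1 = 1
A → B = 1/3 → 1/3 = 1
((B → C) → (A ↔ A)) ↔ (A → B) = 1 ↔ 1 = 1
((B ∧ B) ↔ B) ↔ (((B → C) → (A ↔ A)) ↔ (A → B)) = 1 ↔ 1 = 1
¬C = ¬2/3 = 1/3
¬C ↔ A = 1/3 ↔ 1/3 = 1
¬(¬C ↔ A) = ¬1 = 0
(((B ∧ B) ↔ B) ↔ (((B → C) → (A ↔ A)) ↔ (A → B))) ↔ ¬(¬C ↔ A) = 1 ↔ 0 = 0
A → C = 1/3 → 2/3 = 1
(A → C) → C = 1 → 2/3 = 2/3
¬((A → C) → C) = ¬2/3 = 1/3
B ∧ C = 1/3 ∧ 2/3 = 1/3
¬C = ¬2/3 = 1/3
¬¬C = ¬1/3 = 2/3
(B ∧ C) → ¬¬C = 1/3 → 2/3 = 1
¬((A → C) → C) → ((B ∧ C) → ¬¬C) = 1/3 → 1 = 1
B ∧ A = 1/3 ∧ 1/3 = 1/3
A ∧ C = 1/3 ∧ 2/3 = 1/3
(B ∧ A) ↔ (A ∧ C) = 1/3 ↔ 1/3 = 1
¬B = ¬1/3 = 2/3
A ∧ A = 1/3 ∧ 1/3 = 1/3
¬B → (A ∧ A) = 2/3 → 1/3 = 2/3
((B ∧ A) ↔ (A ∧ C)) ∧ (¬B → (A ∧ A)) = 1 ∧ 2/3 = 2/3
(¬((A → C) → C) → ((B ∧ C) → ¬¬C)) → (((B ∧ A) ↔ (A ∧ C)) ∧ (¬B → (A ∧ A))) = 1 → 2/3 = 2/3
((((B ∧ B) ↔ B) ↔ (((B → C) → (A ↔ A)) ↔ (A → B))) ↔ ¬(¬C ↔ A)) → ((¬((A → C) → C) → ((B ∧ C) → ¬¬C)) → (((B ∧ A) ↔ (A ∧ C)) ∧ (¬B → (A ∧ A)))) = 0 → 2/3 = 1
((((B ↔ C) → ((B → (C ∧ A)) ↔ (¬C ↔ B))) ↔ (¬C ∧ ¬C)) ↔ ((¬B → (B ↔ A)) ↔ (¬(C → A) → (B ∧ (B ↔ B))))) ↔ (((((B ∧ B) ↔ B) ↔ (((B → C) → (A ↔ A)) ↔ (A → B))) ↔ ¬(¬C ↔ A)) → ((¬((A → C) → C) → ((B ∧ C) → ¬¬C)) → (((B ∧ A) ↔ (A ∧ C)) ∧ (¬B → (A ∧ A))))) = 1/3 ↔ 1 = 1/3

1/3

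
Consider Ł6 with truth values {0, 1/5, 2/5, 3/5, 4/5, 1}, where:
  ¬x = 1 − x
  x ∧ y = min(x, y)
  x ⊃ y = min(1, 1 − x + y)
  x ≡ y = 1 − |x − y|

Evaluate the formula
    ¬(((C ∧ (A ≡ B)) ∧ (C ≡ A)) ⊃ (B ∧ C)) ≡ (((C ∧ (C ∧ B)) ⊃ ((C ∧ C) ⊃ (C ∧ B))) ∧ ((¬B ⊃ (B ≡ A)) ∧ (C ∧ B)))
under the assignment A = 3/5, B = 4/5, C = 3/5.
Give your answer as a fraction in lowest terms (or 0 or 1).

A ≡ B = 3/5 ≡ 4/5 = 4/5
C ∧ (A ≡ B) = 3/5 ∧ 4/5 = 3/5
C ≡ A = 3/5 ≡ 3/5 = 1
(C ∧ (A ≡ B)) ∧ (C ≡ A) = 3/5 ∧ 1 = 3/5
B ∧ C = 4/5 ∧ 3/5 = 3/5
((C ∧ (A ≡ B)) ∧ (C ≡ A)) ⊃ (B ∧ C) = 3/5 ⊃ 3/5 = 1
¬(((C ∧ (A ≡ B)) ∧ (C ≡ A)) ⊃ (B ∧ C)) = ¬1 = 0
C ∧ B = 3/5 ∧ 4/5 = 3/5
C ∧ (C ∧ B) = 3/5 ∧ 3/5 = 3/5
C ∧ C = 3/5 ∧ 3/5 = 3/5
C ∧ B = 3/5 ∧ 4/5 = 3/5
(C ∧ C) ⊃ (C ∧ B) = 3/5 ⊃ 3/5 = 1
(C ∧ (C ∧ B)) ⊃ ((C ∧ C) ⊃ (C ∧ B)) = 3/5 ⊃ 1 = 1
¬B = ¬4/5 = 1/5
B ≡ A = 4/5 ≡ 3/5 = 4/5
¬B ⊃ (B ≡ A) = 1/5 ⊃ 4/5 = 1
C ∧ B = 3/5 ∧ 4/5 = 3/5
(¬B ⊃ (B ≡ A)) ∧ (C ∧ B) = 1 ∧ 3/5 = 3/5
((C ∧ (C ∧ B)) ⊃ ((C ∧ C) ⊃ (C ∧ B))) ∧ ((¬B ⊃ (B ≡ A)) ∧ (C ∧ B)) = 1 ∧ 3/5 = 3/5
¬(((C ∧ (A ≡ B)) ∧ (C ≡ A)) ⊃ (B ∧ C)) ≡ (((C ∧ (C ∧ B)) ⊃ ((C ∧ C) ⊃ (C ∧ B))) ∧ ((¬B ⊃ (B ≡ A)) ∧ (C ∧ B))) = 0 ≡ 3/5 = 2/5

2/5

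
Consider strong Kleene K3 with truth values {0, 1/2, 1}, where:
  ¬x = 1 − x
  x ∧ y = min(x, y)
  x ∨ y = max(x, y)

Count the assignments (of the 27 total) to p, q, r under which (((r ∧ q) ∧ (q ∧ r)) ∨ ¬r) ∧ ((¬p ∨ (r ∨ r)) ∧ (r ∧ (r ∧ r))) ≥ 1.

value 1: 3 assignments (counts)
value 1/2: 12 assignments
value 0: 12 assignments
So 3 of the 27 assignments meet the threshold.

3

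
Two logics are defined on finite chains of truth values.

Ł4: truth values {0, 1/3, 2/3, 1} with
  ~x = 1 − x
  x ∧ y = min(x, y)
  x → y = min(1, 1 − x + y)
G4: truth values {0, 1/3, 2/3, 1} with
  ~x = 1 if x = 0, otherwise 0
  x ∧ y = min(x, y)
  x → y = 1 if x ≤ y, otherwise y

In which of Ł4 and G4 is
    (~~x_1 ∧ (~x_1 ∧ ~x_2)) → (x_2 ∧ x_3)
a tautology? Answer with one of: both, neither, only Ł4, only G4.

In Ł4: at x_1 = 1/3, x_2 = 0, x_3 = 0 the value is 2/3 — not a tautology.
In G4: every assignment gives 1 — tautology.

only G4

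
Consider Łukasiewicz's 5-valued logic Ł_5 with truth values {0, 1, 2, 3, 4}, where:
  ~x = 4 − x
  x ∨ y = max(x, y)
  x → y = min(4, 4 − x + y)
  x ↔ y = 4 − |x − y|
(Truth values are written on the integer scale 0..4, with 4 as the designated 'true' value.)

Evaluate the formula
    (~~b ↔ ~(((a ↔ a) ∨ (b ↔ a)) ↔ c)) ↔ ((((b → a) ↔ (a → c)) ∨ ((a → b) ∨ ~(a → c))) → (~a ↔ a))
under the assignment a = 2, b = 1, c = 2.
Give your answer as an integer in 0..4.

3

~b = ~1 = 3
~~b = ~3 = 1
a ↔ a = 2 ↔ 2 = 4
b ↔ a = 1 ↔ 2 = 3
(a ↔ a) ∨ (b ↔ a) = 4 ∨ 3 = 4
((a ↔ a) ∨ (b ↔ a)) ↔ c = 4 ↔ 2 = 2
~(((a ↔ a) ∨ (b ↔ a)) ↔ c) = ~2 = 2
~~b ↔ ~(((a ↔ a) ∨ (b ↔ a)) ↔ c) = 1 ↔ 2 = 3
b → a = 1 → 2 = 4
a → c = 2 → 2 = 4
(b → a) ↔ (a → c) = 4 ↔ 4 = 4
a → b = 2 → 1 = 3
a → c = 2 → 2 = 4
~(a → c) = ~4 = 0
(a → b) ∨ ~(a → c) = 3 ∨ 0 = 3
((b → a) ↔ (a → c)) ∨ ((a → b) ∨ ~(a → c)) = 4 ∨ 3 = 4
~a = ~2 = 2
~a ↔ a = 2 ↔ 2 = 4
(((b → a) ↔ (a → c)) ∨ ((a → b) ∨ ~(a → c))) → (~a ↔ a) = 4 → 4 = 4
(~~b ↔ ~(((a ↔ a) ∨ (b ↔ a)) ↔ c)) ↔ ((((b → a) ↔ (a → c)) ∨ ((a → b) ∨ ~(a → c))) → (~a ↔ a)) = 3 ↔ 4 = 3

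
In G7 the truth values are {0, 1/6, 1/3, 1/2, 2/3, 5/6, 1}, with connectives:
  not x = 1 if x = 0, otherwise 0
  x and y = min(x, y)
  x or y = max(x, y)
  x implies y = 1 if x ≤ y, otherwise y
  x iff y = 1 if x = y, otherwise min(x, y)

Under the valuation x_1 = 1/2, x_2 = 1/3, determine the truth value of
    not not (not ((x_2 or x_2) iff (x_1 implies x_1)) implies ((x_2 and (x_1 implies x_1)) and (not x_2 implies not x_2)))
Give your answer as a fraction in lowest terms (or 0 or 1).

1

x_2 or x_2 = 1/3 or 1/3 = 1/3
x_1 implies x_1 = 1/2 implies 1/2 = 1
(x_2 or x_2) iff (x_1 implies x_1) = 1/3 iff 1 = 1/3
not ((x_2 or x_2) iff (x_1 implies x_1)) = not 1/3 = 0
x_1 implies x_1 = 1/2 implies 1/2 = 1
x_2 and (x_1 implies x_1) = 1/3 and 1 = 1/3
not x_2 = not 1/3 = 0
not x_2 = not 1/3 = 0
not x_2 implies not x_2 = 0 implies 0 = 1
(x_2 and (x_1 implies x_1)) and (not x_2 implies not x_2) = 1/3 and 1 = 1/3
not ((x_2 or x_2) iff (x_1 implies x_1)) implies ((x_2 and (x_1 implies x_1)) and (not x_2 implies not x_2)) = 0 implies 1/3 = 1
not (not ((x_2 or x_2) iff (x_1 implies x_1)) implies ((x_2 and (x_1 implies x_1)) and (not x_2 implies not x_2))) = not 1 = 0
not not (not ((x_2 or x_2) iff (x_1 implies x_1)) implies ((x_2 and (x_1 implies x_1)) and (not x_2 implies not x_2))) = not 0 = 1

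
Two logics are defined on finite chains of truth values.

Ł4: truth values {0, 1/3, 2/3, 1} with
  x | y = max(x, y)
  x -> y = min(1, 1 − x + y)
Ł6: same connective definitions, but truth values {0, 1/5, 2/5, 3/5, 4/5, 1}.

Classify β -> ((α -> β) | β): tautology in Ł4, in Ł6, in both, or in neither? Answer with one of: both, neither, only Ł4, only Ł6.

In Ł4: every assignment gives 1 — tautology.
In Ł6: every assignment gives 1 — tautology.

both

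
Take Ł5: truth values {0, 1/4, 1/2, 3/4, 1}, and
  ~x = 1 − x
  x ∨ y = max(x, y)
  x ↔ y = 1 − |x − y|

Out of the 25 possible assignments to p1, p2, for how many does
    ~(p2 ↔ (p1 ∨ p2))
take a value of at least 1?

1

value 1: 1 assignment (counts)
value 3/4: 2 assignments
value 1/2: 3 assignments
value 1/4: 4 assignments
value 0: 15 assignments
So 1 of the 25 assignments meets the threshold.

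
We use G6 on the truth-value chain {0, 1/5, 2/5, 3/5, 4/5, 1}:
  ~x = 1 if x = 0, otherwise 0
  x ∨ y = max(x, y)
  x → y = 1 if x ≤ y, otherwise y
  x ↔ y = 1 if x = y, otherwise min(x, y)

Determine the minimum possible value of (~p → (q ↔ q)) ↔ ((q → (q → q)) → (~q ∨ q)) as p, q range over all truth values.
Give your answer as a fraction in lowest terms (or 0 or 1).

1/5

Take p = 0, q = 1/5:
~p = ~0 = 1
q ↔ q = 1/5 ↔ 1/5 = 1
~p → (q ↔ q) = 1 → 1 = 1
q → q = 1/5 → 1/5 = 1
q → (q → q) = 1/5 → 1 = 1
~q = ~1/5 = 0
~q ∨ q = 0 ∨ 1/5 = 1/5
(q → (q → q)) → (~q ∨ q) = 1 → 1/5 = 1/5
(~p → (q ↔ q)) ↔ ((q → (q → q)) → (~q ∨ q)) = 1 ↔ 1/5 = 1/5
No assignment yields a value below 1/5, so this is the minimum.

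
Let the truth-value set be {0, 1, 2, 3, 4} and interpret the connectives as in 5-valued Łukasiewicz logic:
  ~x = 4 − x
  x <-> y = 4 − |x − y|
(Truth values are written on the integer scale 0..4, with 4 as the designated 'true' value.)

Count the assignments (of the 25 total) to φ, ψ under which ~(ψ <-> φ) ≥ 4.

value 4: 2 assignments (counts)
value 3: 4 assignments
value 2: 6 assignments
value 1: 8 assignments
value 0: 5 assignments
So 2 of the 25 assignments meet the threshold.

2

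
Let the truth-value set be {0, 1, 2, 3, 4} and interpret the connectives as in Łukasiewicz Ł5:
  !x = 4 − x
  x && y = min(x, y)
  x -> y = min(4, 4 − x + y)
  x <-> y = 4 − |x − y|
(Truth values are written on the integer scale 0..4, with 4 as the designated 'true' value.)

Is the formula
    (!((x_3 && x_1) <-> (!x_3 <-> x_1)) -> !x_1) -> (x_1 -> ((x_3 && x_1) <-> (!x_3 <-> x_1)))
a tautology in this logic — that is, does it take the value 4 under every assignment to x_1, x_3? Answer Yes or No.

At x_1 = 2, x_3 = 2, for instance:
x_3 && x_1 = 2 && 2 = 2
!x_3 = !2 = 2
!x_3 <-> x_1 = 2 <-> 2 = 4
(x_3 && x_1) <-> (!x_3 <-> x_1) = 2 <-> 4 = 2
!((x_3 && x_1) <-> (!x_3 <-> x_1)) = !2 = 2
!x_1 = !2 = 2
!((x_3 && x_1) <-> (!x_3 <-> x_1)) -> !x_1 = 2 -> 2 = 4
x_1 -> ((x_3 && x_1) <-> (!x_3 <-> x_1)) = 2 -> 2 = 4
(!((x_3 && x_1) <-> (!x_3 <-> x_1)) -> !x_1) -> (x_1 -> ((x_3 && x_1) <-> (!x_3 <-> x_1))) = 4 -> 4 = 4
and checking the remaining 24 assignments likewise gives ≥ 4 in every case.

Yes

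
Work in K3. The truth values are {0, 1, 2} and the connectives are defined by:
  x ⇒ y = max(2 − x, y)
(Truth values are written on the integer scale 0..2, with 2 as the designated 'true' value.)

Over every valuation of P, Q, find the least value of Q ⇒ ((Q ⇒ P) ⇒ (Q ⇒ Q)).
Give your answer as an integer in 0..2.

Take P = 0, Q = 1:
Q ⇒ P = 1 ⇒ 0 = 1
Q ⇒ Q = 1 ⇒ 1 = 1
(Q ⇒ P) ⇒ (Q ⇒ Q) = 1 ⇒ 1 = 1
Q ⇒ ((Q ⇒ P) ⇒ (Q ⇒ Q)) = 1 ⇒ 1 = 1
No assignment yields a value below 1, so this is the minimum.

1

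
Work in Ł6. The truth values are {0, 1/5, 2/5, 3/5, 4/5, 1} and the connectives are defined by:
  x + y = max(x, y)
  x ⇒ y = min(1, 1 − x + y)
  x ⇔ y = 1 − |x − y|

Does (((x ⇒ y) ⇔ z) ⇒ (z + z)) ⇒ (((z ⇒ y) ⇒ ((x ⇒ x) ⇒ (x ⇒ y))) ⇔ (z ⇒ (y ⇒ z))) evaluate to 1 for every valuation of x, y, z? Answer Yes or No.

Counterexample: take x = 4/5, y = 0, z = 3/5.
x ⇒ y = 4/5 ⇒ 0 = 1/5
(x ⇒ y) ⇔ z = 1/5 ⇔ 3/5 = 3/5
z + z = 3/5 + 3/5 = 3/5
((x ⇒ y) ⇔ z) ⇒ (z + z) = 3/5 ⇒ 3/5 = 1
z ⇒ y = 3/5 ⇒ 0 = 2/5
x ⇒ x = 4/5 ⇒ 4/5 = 1
x ⇒ y = 4/5 ⇒ 0 = 1/5
(x ⇒ x) ⇒ (x ⇒ y) = 1 ⇒ 1/5 = 1/5
(z ⇒ y) ⇒ ((x ⇒ x) ⇒ (x ⇒ y)) = 2/5 ⇒ 1/5 = 4/5
y ⇒ z = 0 ⇒ 3/5 = 1
z ⇒ (y ⇒ z) = 3/5 ⇒ 1 = 1
((z ⇒ y) ⇒ ((x ⇒ x) ⇒ (x ⇒ y))) ⇔ (z ⇒ (y ⇒ z)) = 4/5 ⇔ 1 = 4/5
(((x ⇒ y) ⇔ z) ⇒ (z + z)) ⇒ (((z ⇒ y) ⇒ ((x ⇒ x) ⇒ (x ⇒ y))) ⇔ (z ⇒ (y ⇒ z))) = 1 ⇒ 4/5 = 4/5
This gives 4/5 ≠ 1.

No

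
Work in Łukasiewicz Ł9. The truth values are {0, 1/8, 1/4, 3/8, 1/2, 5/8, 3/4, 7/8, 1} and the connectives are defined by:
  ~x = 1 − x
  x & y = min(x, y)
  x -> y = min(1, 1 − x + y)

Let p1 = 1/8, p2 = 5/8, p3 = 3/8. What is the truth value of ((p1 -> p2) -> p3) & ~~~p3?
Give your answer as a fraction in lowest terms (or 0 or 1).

p1 -> p2 = 1/8 -> 5/8 = 1
(p1 -> p2) -> p3 = 1 -> 3/8 = 3/8
~p3 = ~3/8 = 5/8
~~p3 = ~5/8 = 3/8
~~~p3 = ~3/8 = 5/8
((p1 -> p2) -> p3) & ~~~p3 = 3/8 & 5/8 = 3/8

3/8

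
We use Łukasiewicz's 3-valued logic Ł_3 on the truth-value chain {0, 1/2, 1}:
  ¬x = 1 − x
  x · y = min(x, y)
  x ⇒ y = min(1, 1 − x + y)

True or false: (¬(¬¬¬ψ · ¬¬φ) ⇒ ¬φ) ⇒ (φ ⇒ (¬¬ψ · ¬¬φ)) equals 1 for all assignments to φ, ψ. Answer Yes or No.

Counterexample: take φ = 1/2, ψ = 0.
¬ψ = ¬0 = 1
¬¬ψ = ¬1 = 0
¬¬¬ψ = ¬0 = 1
¬φ = ¬1/2 = 1/2
¬¬φ = ¬1/2 = 1/2
¬¬¬ψ · ¬¬φ = 1 · 1/2 = 1/2
¬(¬¬¬ψ · ¬¬φ) = ¬1/2 = 1/2
¬φ = ¬1/2 = 1/2
¬(¬¬¬ψ · ¬¬φ) ⇒ ¬φ = 1/2 ⇒ 1/2 = 1
¬ψ = ¬0 = 1
¬¬ψ = ¬1 = 0
¬φ = ¬1/2 = 1/2
¬¬φ = ¬1/2 = 1/2
¬¬ψ · ¬¬φ = 0 · 1/2 = 0
φ ⇒ (¬¬ψ · ¬¬φ) = 1/2 ⇒ 0 = 1/2
(¬(¬¬¬ψ · ¬¬φ) ⇒ ¬φ) ⇒ (φ ⇒ (¬¬ψ · ¬¬φ)) = 1 ⇒ 1/2 = 1/2
This gives 1/2 ≠ 1.

No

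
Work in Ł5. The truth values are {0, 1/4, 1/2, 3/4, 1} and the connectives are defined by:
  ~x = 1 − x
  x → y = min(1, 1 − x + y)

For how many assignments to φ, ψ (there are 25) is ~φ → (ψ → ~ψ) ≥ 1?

value 1: 19 assignments (counts)
value 3/4: 2 assignments
value 1/2: 2 assignments
value 1/4: 1 assignment
value 0: 1 assignment
So 19 of the 25 assignments meet the threshold.

19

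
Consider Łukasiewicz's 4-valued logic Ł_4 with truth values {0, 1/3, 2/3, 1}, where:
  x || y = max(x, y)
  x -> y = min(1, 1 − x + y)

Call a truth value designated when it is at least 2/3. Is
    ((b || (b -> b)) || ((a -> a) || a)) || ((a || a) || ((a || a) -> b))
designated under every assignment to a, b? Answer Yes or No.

a = 0, b = 0 ↦ 1
a = 0, b = 1/3 ↦ 1
a = 0, b = 2/3 ↦ 1
a = 0, b = 1 ↦ 1
a = 1/3, b = 0 ↦ 1
a = 1/3, b = 1/3 ↦ 1
a = 1/3, b = 2/3 ↦ 1
a = 1/3, b = 1 ↦ 1
a = 2/3, b = 0 ↦ 1
a = 2/3, b = 1/3 ↦ 1
a = 2/3, b = 2/3 ↦ 1
a = 2/3, b = 1 ↦ 1
a = 1, b = 0 ↦ 1
a = 1, b = 1/3 ↦ 1
a = 1, b = 2/3 ↦ 1
a = 1, b = 1 ↦ 1
Every assignment gives a value ≥ 2/3.

Yes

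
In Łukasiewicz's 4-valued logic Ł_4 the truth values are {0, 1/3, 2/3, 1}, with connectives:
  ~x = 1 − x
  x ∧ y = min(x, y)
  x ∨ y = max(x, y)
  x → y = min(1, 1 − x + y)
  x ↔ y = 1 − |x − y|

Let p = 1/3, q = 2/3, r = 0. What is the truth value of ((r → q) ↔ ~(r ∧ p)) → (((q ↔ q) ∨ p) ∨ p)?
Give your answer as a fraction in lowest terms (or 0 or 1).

r → q = 0 → 2/3 = 1
r ∧ p = 0 ∧ 1/3 = 0
~(r ∧ p) = ~0 = 1
(r → q) ↔ ~(r ∧ p) = 1 ↔ 1 = 1
q ↔ q = 2/3 ↔ 2/3 = 1
(q ↔ q) ∨ p = 1 ∨ 1/3 = 1
((q ↔ q) ∨ p) ∨ p = 1 ∨ 1/3 = 1
((r → q) ↔ ~(r ∧ p)) → (((q ↔ q) ∨ p) ∨ p) = 1 → 1 = 1

1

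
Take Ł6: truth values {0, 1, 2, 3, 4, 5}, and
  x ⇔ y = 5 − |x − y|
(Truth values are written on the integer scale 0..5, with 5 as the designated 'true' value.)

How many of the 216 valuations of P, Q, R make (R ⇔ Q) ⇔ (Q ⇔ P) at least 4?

value 5: 48 assignments (counts)
value 4: 76 assignments (counts)
value 3: 48 assignments
value 2: 28 assignments
value 1: 12 assignments
value 0: 4 assignments
So 124 of the 216 assignments meet the threshold.

124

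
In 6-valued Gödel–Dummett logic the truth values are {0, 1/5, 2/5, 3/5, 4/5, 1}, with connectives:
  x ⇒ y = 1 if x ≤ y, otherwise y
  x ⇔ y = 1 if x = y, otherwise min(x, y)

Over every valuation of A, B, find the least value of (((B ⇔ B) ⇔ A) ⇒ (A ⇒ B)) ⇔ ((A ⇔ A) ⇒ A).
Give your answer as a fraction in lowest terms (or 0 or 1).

Take A = 0, B = 0:
B ⇔ B = 0 ⇔ 0 = 1
(B ⇔ B) ⇔ A = 1 ⇔ 0 = 0
A ⇒ B = 0 ⇒ 0 = 1
((B ⇔ B) ⇔ A) ⇒ (A ⇒ B) = 0 ⇒ 1 = 1
A ⇔ A = 0 ⇔ 0 = 1
(A ⇔ A) ⇒ A = 1 ⇒ 0 = 0
(((B ⇔ B) ⇔ A) ⇒ (A ⇒ B)) ⇔ ((A ⇔ A) ⇒ A) = 1 ⇔ 0 = 0
No assignment yields a value below 0, so this is the minimum.

0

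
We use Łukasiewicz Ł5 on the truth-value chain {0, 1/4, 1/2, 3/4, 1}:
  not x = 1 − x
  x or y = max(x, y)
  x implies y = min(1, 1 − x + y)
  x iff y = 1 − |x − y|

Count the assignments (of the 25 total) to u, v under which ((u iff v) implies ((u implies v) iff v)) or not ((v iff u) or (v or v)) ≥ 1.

value 1: 17 assignments (counts)
value 3/4: 3 assignments
value 1/2: 3 assignments
value 1/4: 1 assignment
value 0: 1 assignment
So 17 of the 25 assignments meet the threshold.

17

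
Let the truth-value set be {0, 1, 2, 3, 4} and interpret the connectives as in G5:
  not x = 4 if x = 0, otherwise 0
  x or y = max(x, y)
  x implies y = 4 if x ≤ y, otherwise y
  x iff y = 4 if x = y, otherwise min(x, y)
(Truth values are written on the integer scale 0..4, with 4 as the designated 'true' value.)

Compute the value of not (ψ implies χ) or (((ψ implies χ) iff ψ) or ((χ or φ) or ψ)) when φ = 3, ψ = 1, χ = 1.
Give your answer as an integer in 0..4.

ψ implies χ = 1 implies 1 = 4
not (ψ implies χ) = not 4 = 0
ψ implies χ = 1 implies 1 = 4
(ψ implies χ) iff ψ = 4 iff 1 = 1
χ or φ = 1 or 3 = 3
(χ or φ) or ψ = 3 or 1 = 3
((ψ implies χ) iff ψ) or ((χ or φ) or ψ) = 1 or 3 = 3
not (ψ implies χ) or (((ψ implies χ) iff ψ) or ((χ or φ) or ψ)) = 0 or 3 = 3

3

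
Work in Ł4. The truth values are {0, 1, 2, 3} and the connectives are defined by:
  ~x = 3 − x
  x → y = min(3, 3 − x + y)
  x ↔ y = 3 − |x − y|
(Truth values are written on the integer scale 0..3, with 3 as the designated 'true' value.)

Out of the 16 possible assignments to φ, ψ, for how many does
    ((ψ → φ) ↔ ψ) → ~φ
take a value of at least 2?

14

φ = 0, ψ = 0 ↦ 3  ≥
φ = 0, ψ = 1 ↦ 3  ≥
φ = 0, ψ = 2 ↦ 3  ≥
φ = 0, ψ = 3 ↦ 3  ≥
φ = 1, ψ = 0 ↦ 3  ≥
φ = 1, ψ = 1 ↦ 3  ≥
φ = 1, ψ = 2 ↦ 2  ≥
φ = 1, ψ = 3 ↦ 3  ≥
φ = 2, ψ = 0 ↦ 3  ≥
φ = 2, ψ = 1 ↦ 3  ≥
φ = 2, ψ = 2 ↦ 2  ≥
φ = 2, ψ = 3 ↦ 2  ≥
φ = 3, ψ = 0 ↦ 3  ≥
φ = 3, ψ = 1 ↦ 2  ≥
φ = 3, ψ = 2 ↦ 1  <
φ = 3, ψ = 3 ↦ 0  <
So 14 of the 16 assignments meet the threshold.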